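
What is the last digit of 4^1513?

The units digit of 4^n cycles with period 2: 4, 6, …
1513 leaves remainder 1 on division by 2, so 4^1513 ends in 4.

4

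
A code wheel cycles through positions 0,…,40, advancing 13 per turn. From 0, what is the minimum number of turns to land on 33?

13⁻¹ ≡ 19 (mod 41) because 13·19 = 247 = 6·41 + 1.
Multiplying both sides by 19: x ≡ 19·33 = 627 ≡ 12 (mod 41).

12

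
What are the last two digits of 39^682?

21

By repeated squaring mod 100: 39^1≡39, 39^2≡21, 39^4≡41, 39^8≡81, 39^16≡61, 39^32≡21, 39^64≡41, 39^128≡81, 39^256≡61, 39^512≡21.
682 = 2 + 8 + 32 + 128 + 512, so 39^682 ≡ 21·81·21·81·21 ≡ 21 (mod 100).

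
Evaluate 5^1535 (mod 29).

4

By repeated squaring mod 29: 5^1≡5, 5^2≡25, 5^4≡16, 5^8≡24, 5^16≡25, 5^32≡16, 5^64≡24, 5^128≡25, 5^256≡16, 5^512≡24, 5^1024≡25.
Since 1535 = 1 + 2 + 4 + 8 + 16 + 32 + 64 + 128 + 256 + 1024 in binary, 5^1535 ≡ 5·25·16·24·25·16·24·25·16·25 ≡ 4 (mod 29).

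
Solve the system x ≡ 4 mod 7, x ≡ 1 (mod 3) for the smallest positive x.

x ≡ 1 (mod 3) gives x ∈ {1, 4}.
The first of these with x mod 7 = 4 is 4.

4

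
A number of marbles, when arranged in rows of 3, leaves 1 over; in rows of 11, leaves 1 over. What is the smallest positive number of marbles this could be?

1

x ≡ 1 (mod 3) gives x ∈ {1}.
The first of these with x mod 11 = 1 is 1.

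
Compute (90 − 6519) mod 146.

6519 mod 146 = 95 (since 44·146 = 6424).
(90 − 95) mod 146 = 141.

141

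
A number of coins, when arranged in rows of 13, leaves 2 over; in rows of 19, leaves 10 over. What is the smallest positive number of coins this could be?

67

x ≡ 2 (mod 13) gives x ∈ {2, 15, 28, 41, 54, 67}.
The first of these with x mod 19 = 10 is 67.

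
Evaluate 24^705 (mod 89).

By repeated squaring mod 89: 24^1≡24, 24^2≡42, 24^4≡73, 24^8≡78, 24^16≡32, 24^32≡45, 24^64≡67, 24^128≡39, 24^256≡8, 24^512≡64.
Since 705 = 1 + 64 + 128 + 512 in binary, 24^705 ≡ 24·67·39·64 ≡ 24 (mod 89).

24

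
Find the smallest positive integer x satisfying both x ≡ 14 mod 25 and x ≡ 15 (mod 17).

389

Since 17·3 ≡ 1 (mod 25), take x = 15 + 17·((14−15)·3 mod 25) = 15 + 17·22 = 389.
Check: 389 mod 25 = 14, 389 mod 17 = 15.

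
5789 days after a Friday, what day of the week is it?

Friday

5789 − 827·7 = 0, so 5789 ≡ 0 (mod 7).
Friday + 0 days → Friday.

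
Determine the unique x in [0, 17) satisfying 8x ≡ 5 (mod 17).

7

The inverse of 8 mod 17 is 15 (since 8·15 = 120 ≡ 1).
Multiplying both sides by 15: x ≡ 15·5 = 75 ≡ 7 (mod 17).
Check: 8·7 = 56 = 3·17 + 5.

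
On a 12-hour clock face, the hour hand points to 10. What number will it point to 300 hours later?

10

300 = 25·12 + 0, so 300 mod 12 = 0.
10 + 0 → 10 on a 12-hour dial.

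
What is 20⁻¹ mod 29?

16

29 = 1·20 + 9
20 = 2·9 + 2
9 = 4·2 + 1
2 = 2·1 + 0
Back-substituting gives 20·16 ≡ 1 (mod 29).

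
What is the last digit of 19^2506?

1

The units digit of 19^n cycles with period 2: 9, 1, …
2506 mod 2 = 0, so the last digit matches 9^2 = 1.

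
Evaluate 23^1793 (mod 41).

Square-and-reduce mod 41: 23^1≡23, 23^2≡37, 23^4≡16, 23^8≡10, 23^16≡18, 23^32≡37, 23^64≡16, 23^128≡10, 23^256≡18, 23^512≡37, 23^1024≡16.
1793 = 1 + 256 + 512 + 1024, so 23^1793 ≡ 23·18·37·16 ≡ 31 (mod 41).

31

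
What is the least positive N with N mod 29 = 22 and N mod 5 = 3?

x ≡ 3 (mod 5) gives x ∈ {3, 8, 13, 18, 23, 28, 33, 38, …}.
The first of these with x mod 29 = 22 is 138.

138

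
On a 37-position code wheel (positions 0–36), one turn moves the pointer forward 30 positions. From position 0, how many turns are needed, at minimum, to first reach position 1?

30·21 = 630 = 17·37 + 1, so 30⁻¹ ≡ 21 (mod 37).

21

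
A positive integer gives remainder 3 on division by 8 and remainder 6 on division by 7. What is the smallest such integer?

27

Since 7·7 ≡ 1 (mod 8), take x = 6 + 7·((3−6)·7 mod 8) = 6 + 7·3 = 27.
Check: 27 mod 8 = 3, 27 mod 7 = 6.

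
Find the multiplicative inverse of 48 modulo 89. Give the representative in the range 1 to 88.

13

48·13 = 624 = 7·89 + 1, so 48⁻¹ ≡ 13 (mod 89).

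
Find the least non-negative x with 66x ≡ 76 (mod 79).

61

66⁻¹ ≡ 6 (mod 79) because 66·6 = 396 = 5·79 + 1.
Multiplying both sides by 6: x ≡ 6·76 = 456 ≡ 61 (mod 79).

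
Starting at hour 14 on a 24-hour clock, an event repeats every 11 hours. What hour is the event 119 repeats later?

119·11 = 1309.
Dividing 1309 by 24 gives quotient 54 and remainder 13.
(14 + 13) mod 24 = 3.

3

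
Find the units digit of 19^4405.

9

Last digits of 9^n: 9, 1 (period 2).
4405 mod 2 = 1, so the last digit matches 9^1 = 9.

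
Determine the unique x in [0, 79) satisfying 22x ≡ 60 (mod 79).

53

The inverse of 22 mod 79 is 18 (since 22·18 = 396 ≡ 1).
Multiplying both sides by 18: x ≡ 18·60 = 1080 ≡ 53 (mod 79).
Check: 22·53 = 1166 = 14·79 + 60.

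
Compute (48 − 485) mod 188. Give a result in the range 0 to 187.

127

485 − 2·188 = 109, so 485 ≡ 109 (mod 188).
(48 − 109) mod 188 = 127.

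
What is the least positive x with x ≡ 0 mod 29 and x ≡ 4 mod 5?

x ≡ 4 (mod 5) gives x ∈ {4, 9, 14, 19, 24, 29}.
The first of these with x mod 29 = 0 is 29.

29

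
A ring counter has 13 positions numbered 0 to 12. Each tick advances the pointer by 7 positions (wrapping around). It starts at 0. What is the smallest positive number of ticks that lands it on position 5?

7⁻¹ ≡ 2 (mod 13) because 7·2 = 14 = 1·13 + 1.
So x ≡ 2·5 = 10 ≡ 10 (mod 13).

10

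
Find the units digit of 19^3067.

Last digits of 9^n: 9, 1 (period 2).
3067 mod 2 = 1, so the last digit matches 9^1 = 9.

9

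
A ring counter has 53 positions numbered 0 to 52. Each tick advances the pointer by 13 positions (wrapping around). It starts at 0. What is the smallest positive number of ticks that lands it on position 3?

41

The inverse of 13 mod 53 is 49 (since 13·49 = 637 ≡ 1).
So x ≡ 49·3 = 147 ≡ 41 (mod 53).
Check: 13·41 = 533 = 10·53 + 3.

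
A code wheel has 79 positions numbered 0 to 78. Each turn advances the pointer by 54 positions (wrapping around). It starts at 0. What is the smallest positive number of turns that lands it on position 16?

12

The inverse of 54 mod 79 is 60 (since 54·60 = 3240 ≡ 1).
Multiplying both sides by 60: x ≡ 60·16 = 960 ≡ 12 (mod 79).
Check: 54·12 = 648 = 8·79 + 16.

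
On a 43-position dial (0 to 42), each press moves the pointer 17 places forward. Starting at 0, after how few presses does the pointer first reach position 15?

The inverse of 17 mod 43 is 38 (since 17·38 = 646 ≡ 1).
Multiplying both sides by 38: x ≡ 38·15 = 570 ≡ 11 (mod 43).

11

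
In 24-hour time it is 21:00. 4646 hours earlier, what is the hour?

Dividing 4646 by 24 gives quotient 193 and remainder 14.
(21 − 14) mod 24 = 7.

7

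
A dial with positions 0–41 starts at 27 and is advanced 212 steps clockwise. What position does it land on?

212 mod 42 = 2 (since 5·42 = 210).
(27 + 2) mod 42 = 29.

29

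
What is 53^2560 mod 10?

1

The units digit of 53^n cycles with period 4: 3, 9, 7, 1, …
2560 leaves remainder 0 on division by 4, so 53^2560 ends in 1.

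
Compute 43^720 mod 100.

Successive squares of 43 mod 100: 43^1≡43, 43^2≡49, 43^4≡1, 43^8≡1, 43^16≡1, 43^32≡1, 43^64≡1, 43^128≡1, 43^256≡1, 43^512≡1.
Since 720 = 16 + 64 + 128 + 512 in binary, 43^720 ≡ 1·1·1·1 ≡ 1 (mod 100).

1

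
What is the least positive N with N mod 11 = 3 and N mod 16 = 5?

Since 16·9 ≡ 1 (mod 11), take x = 5 + 16·((3−5)·9 mod 11) = 5 + 16·4 = 69.
Check: 69 mod 11 = 3, 69 mod 16 = 5.

69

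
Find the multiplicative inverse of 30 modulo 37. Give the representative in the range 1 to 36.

21

37 = 1·30 + 7
30 = 4·7 + 2
7 = 3·2 + 1
2 = 2·1 + 0
Back-substituting gives 30·21 ≡ 1 (mod 37).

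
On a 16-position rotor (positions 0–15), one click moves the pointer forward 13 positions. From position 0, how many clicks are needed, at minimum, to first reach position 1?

5

16 = 1·13 + 3
13 = 4·3 + 1
3 = 3·1 + 0
Back-substituting gives 13·5 ≡ 1 (mod 16).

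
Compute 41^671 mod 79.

Square-and-reduce mod 79: 41^1≡41, 41^2≡22, 41^4≡10, 41^8≡21, 41^16≡46, 41^32≡62, 41^64≡52, 41^128≡18, 41^256≡8, 41^512≡64.
Since 671 = 1 + 2 + 4 + 8 + 16 + 128 + 512 in binary, 41^671 ≡ 41·22·10·21·46·18·64 ≡ 58 (mod 79).

58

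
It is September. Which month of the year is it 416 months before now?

416 = 34·12 + 8, so 416 mod 12 = 8.
September − 8 months → January.

January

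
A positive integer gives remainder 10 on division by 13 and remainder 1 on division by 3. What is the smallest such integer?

10

Since 3·9 ≡ 1 (mod 13), take x = 1 + 3·((10−1)·9 mod 13) = 1 + 3·3 = 10.
Check: 10 mod 13 = 10, 10 mod 3 = 1.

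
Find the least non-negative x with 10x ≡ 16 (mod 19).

The inverse of 10 mod 19 is 2 (since 10·2 = 20 ≡ 1).
Multiplying both sides by 2: x ≡ 2·16 = 32 ≡ 13 (mod 19).

13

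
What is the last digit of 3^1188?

1

The units digit of 3^n cycles with period 4: 3, 9, 7, 1, …
1188 leaves remainder 0 on division by 4, so 3^1188 ends in 1.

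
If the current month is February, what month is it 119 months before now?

Dividing 119 by 12 gives quotient 9 and remainder 11.
February − 11 months → March.

March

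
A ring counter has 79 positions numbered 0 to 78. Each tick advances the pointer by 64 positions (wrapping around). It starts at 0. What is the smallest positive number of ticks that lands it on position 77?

The inverse of 64 mod 79 is 21 (since 64·21 = 1344 ≡ 1).
So x ≡ 21·77 = 1617 ≡ 37 (mod 79).

37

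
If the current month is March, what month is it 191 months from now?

191 − 15·12 = 11, so 191 ≡ 11 (mod 12).
March + 11 months → February.

February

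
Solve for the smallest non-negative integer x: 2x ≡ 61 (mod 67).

64

2⁻¹ ≡ 34 (mod 67) because 2·34 = 68 = 1·67 + 1.
Multiplying both sides by 34: x ≡ 34·61 = 2074 ≡ 64 (mod 67).
Check: 2·64 = 128 = 1·67 + 61.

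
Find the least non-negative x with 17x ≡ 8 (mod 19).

The inverse of 17 mod 19 is 9 (since 17·9 = 153 ≡ 1).
So x ≡ 9·8 = 72 ≡ 15 (mod 19).

15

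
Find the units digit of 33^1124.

1

The units digit of 33^n cycles with period 4: 3, 9, 7, 1, …
1124 leaves remainder 0 on division by 4, so 33^1124 ends in 1.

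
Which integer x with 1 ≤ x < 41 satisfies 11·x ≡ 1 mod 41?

15

41 = 3·11 + 8
11 = 1·8 + 3
8 = 2·3 + 2
3 = 1·2 + 1
2 = 2·1 + 0
Back-substituting gives 11·15 ≡ 1 (mod 41).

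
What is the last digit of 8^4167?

The units digit of 8^n cycles with period 4: 8, 4, 2, 6, …
4167 leaves remainder 3 on division by 4, so 8^4167 ends in 2.

2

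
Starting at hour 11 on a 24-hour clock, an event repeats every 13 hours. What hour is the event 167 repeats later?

22

167·13 = 2171.
2171 mod 24 = 11 (since 90·24 = 2160).
(11 + 11) mod 24 = 22.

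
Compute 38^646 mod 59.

53

By repeated squaring mod 59: 38^1≡38, 38^2≡28, 38^4≡17, 38^8≡53, 38^16≡36, 38^32≡57, 38^64≡4, 38^128≡16, 38^256≡20, 38^512≡46.
Since 646 = 2 + 4 + 128 + 512 in binary, 38^646 ≡ 28·17·16·46 ≡ 53 (mod 59).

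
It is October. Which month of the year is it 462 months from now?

April

462 mod 12 = 6 (since 38·12 = 456).
October + 6 months → April.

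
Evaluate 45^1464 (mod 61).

By repeated squaring mod 61: 45^1≡45, 45^2≡12, 45^4≡22, 45^8≡57, 45^16≡16, 45^32≡12, 45^64≡22, 45^128≡57, 45^256≡16, 45^512≡12, 45^1024≡22.
Since 1464 = 8 + 16 + 32 + 128 + 256 + 1024 in binary, 45^1464 ≡ 57·16·12·57·16·22 ≡ 58 (mod 61).

58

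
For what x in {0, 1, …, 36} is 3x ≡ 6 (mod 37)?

2

The inverse of 3 mod 37 is 25 (since 3·25 = 75 ≡ 1).
Multiplying both sides by 25: x ≡ 25·6 = 150 ≡ 2 (mod 37).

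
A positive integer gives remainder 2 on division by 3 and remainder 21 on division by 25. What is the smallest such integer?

71

x ≡ 2 (mod 3) gives x ∈ {2, 5, 8, 11, 14, 17, 20, 23, …}.
The first of these with x mod 25 = 21 is 71.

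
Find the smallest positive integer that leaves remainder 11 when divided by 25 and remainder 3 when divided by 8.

Since 8·22 ≡ 1 (mod 25), take x = 3 + 8·((11−3)·22 mod 25) = 3 + 8·1 = 11.
Check: 11 mod 25 = 11, 11 mod 8 = 3.

11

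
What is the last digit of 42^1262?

4

The units digit of 42^n cycles with period 4: 2, 4, 8, 6, …
1262 mod 4 = 2, so the last digit matches 2^2 = 4.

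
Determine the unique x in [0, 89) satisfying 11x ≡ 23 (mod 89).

11⁻¹ ≡ 81 (mod 89) because 11·81 = 891 = 10·89 + 1.
So x ≡ 81·23 = 1863 ≡ 83 (mod 89).
Check: 11·83 = 913 = 10·89 + 23.

83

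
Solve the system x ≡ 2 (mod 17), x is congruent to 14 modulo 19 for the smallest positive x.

x ≡ 2 (mod 17) gives x ∈ {2, 19, 36, 53, 70, 87, 104, 121, …}.
The first of these with x mod 19 = 14 is 223.

223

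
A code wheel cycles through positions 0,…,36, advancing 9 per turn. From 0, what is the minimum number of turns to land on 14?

9⁻¹ ≡ 33 (mod 37) because 9·33 = 297 = 8·37 + 1.
So x ≡ 33·14 = 462 ≡ 18 (mod 37).
Check: 9·18 = 162 = 4·37 + 14.

18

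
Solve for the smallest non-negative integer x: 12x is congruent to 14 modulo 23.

The inverse of 12 mod 23 is 2 (since 12·2 = 24 ≡ 1).
Multiplying both sides by 2: x ≡ 2·14 = 28 ≡ 5 (mod 23).
Check: 12·5 = 60 = 2·23 + 14.

5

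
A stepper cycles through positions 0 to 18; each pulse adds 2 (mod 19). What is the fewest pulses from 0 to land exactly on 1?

19 = 9·2 + 1
2 = 2·1 + 0
Back-substituting gives 2·10 ≡ 1 (mod 19).

10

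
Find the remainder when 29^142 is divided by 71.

Successive squares of 29 mod 71: 29^1≡29, 29^2≡60, 29^4≡50, 29^8≡15, 29^16≡12, 29^32≡2, 29^64≡4, 29^128≡16.
Since 142 = 2 + 4 + 8 + 128 in binary, 29^142 ≡ 60·50·15·16 ≡ 60 (mod 71).

60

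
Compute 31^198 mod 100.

By repeated squaring mod 100: 31^1≡31, 31^2≡61, 31^4≡21, 31^8≡41, 31^16≡81, 31^32≡61, 31^64≡21, 31^128≡41.
198 = 2 + 4 + 64 + 128, so 31^198 ≡ 61·21·21·41 ≡ 41 (mod 100).

41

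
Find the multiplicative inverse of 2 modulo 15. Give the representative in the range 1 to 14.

15 = 7·2 + 1
2 = 2·1 + 0
Back-substituting gives 2·8 ≡ 1 (mod 15).

8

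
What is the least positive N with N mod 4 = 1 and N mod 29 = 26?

x ≡ 1 (mod 4) gives x ∈ {1, 5, 9, 13, 17, 21, 25, 29, …}.
The first of these with x mod 29 = 26 is 113.

113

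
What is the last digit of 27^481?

The units digit of 27^n cycles with period 4: 7, 9, 3, 1, …
481 leaves remainder 1 on division by 4, so 27^481 ends in 7.

7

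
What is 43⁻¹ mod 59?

11

43·11 = 473 = 8·59 + 1, so 43⁻¹ ≡ 11 (mod 59).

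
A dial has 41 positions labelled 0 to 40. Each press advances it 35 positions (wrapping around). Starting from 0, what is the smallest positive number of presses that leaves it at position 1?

41 = 1·35 + 6
35 = 5·6 + 5
6 = 1·5 + 1
5 = 5·1 + 0
Back-substituting gives 35·34 ≡ 1 (mod 41).

34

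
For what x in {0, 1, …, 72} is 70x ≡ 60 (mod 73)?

53

The inverse of 70 mod 73 is 24 (since 70·24 = 1680 ≡ 1).
So x ≡ 24·60 = 1440 ≡ 53 (mod 73).
Check: 70·53 = 3710 = 50·73 + 60.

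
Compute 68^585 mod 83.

Square-and-reduce mod 83: 68^1≡68, 68^2≡59, 68^4≡78, 68^8≡25, 68^16≡44, 68^32≡27, 68^64≡65, 68^128≡75, 68^256≡64, 68^512≡29.
Since 585 = 1 + 8 + 64 + 512 in binary, 68^585 ≡ 68·25·65·29 ≡ 36 (mod 83).

36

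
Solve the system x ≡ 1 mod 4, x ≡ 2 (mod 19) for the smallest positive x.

21

Since 19·3 ≡ 1 (mod 4), take x = 2 + 19·((1−2)·3 mod 4) = 2 + 19·1 = 21.
Check: 21 mod 4 = 1, 21 mod 19 = 2.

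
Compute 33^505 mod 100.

Square-and-reduce mod 100: 33^1≡33, 33^2≡89, 33^4≡21, 33^8≡41, 33^16≡81, 33^32≡61, 33^64≡21, 33^128≡41, 33^256≡81.
505 = 1 + 8 + 16 + 32 + 64 + 128 + 256, so 33^505 ≡ 33·41·81·61·21·41·81 ≡ 93 (mod 100).

93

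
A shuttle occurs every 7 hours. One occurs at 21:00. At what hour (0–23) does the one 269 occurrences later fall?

269·7 = 1883.
Dividing 1883 by 24 gives quotient 78 and remainder 11.
(21 + 11) mod 24 = 8.

8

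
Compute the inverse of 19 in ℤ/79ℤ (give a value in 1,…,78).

25

19·25 = 475 = 6·79 + 1, so 19⁻¹ ≡ 25 (mod 79).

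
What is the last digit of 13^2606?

9

Last digits of 3^n: 3, 9, 7, 1 (period 4).
2606 leaves remainder 2 on division by 4, so 13^2606 ends in 9.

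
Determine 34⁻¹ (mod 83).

22

83 = 2·34 + 15
34 = 2·15 + 4
15 = 3·4 + 3
4 = 1·3 + 1
3 = 3·1 + 0
Back-substituting gives 34·22 ≡ 1 (mod 83).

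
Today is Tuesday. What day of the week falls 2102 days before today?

2102 mod 7 = 2 (since 300·7 = 2100).
Tuesday − 2 days → Sunday.

Sunday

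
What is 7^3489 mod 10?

7

The units digit of 7^n cycles with period 4: 7, 9, 3, 1, …
3489 mod 4 = 1, so the last digit matches 7^1 = 7.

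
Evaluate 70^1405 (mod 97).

By repeated squaring mod 97: 70^1≡70, 70^2≡50, 70^4≡75, 70^8≡96, 70^16≡1, 70^32≡1, 70^64≡1, 70^128≡1, 70^256≡1, 70^512≡1, 70^1024≡1.
1405 = 1 + 4 + 8 + 16 + 32 + 64 + 256 + 1024, so 70^1405 ≡ 70·75·96·1·1·1·1·1 ≡ 85 (mod 97).

85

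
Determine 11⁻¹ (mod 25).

16

25 = 2·11 + 3
11 = 3·3 + 2
3 = 1·2 + 1
2 = 2·1 + 0
Back-substituting gives 11·16 ≡ 1 (mod 25).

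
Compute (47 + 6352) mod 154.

6352 = 41·154 + 38, so 6352 mod 154 = 38.
(47 + 38) mod 154 = 85.

85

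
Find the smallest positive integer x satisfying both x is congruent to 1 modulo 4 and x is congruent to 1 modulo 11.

x ≡ 1 (mod 4) gives x ∈ {1}.
The first of these with x mod 11 = 1 is 1.

1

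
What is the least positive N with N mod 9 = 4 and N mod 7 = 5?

40

Since 7·4 ≡ 1 (mod 9), take x = 5 + 7·((4−5)·4 mod 9) = 5 + 7·5 = 40.
Check: 40 mod 9 = 4, 40 mod 7 = 5.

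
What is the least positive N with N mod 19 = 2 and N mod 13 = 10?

x ≡ 10 (mod 13) gives x ∈ {10, 23, 36, 49, 62, 75, 88, 101, …}.
The first of these with x mod 19 = 2 is 192.

192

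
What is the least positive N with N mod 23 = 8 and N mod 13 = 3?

146

x ≡ 3 (mod 13) gives x ∈ {3, 16, 29, 42, 55, 68, 81, 94, …}.
The first of these with x mod 23 = 8 is 146.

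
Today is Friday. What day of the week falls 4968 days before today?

Sunday

Dividing 4968 by 7 gives quotient 709 and remainder 5.
Friday − 5 days → Sunday.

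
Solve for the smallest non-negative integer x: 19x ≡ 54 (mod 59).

37

The inverse of 19 mod 59 is 28 (since 19·28 = 532 ≡ 1).
So x ≡ 28·54 = 1512 ≡ 37 (mod 59).
Check: 19·37 = 703 = 11·59 + 54.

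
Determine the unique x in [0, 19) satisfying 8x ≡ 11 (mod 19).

18

The inverse of 8 mod 19 is 12 (since 8·12 = 96 ≡ 1).
So x ≡ 12·11 = 132 ≡ 18 (mod 19).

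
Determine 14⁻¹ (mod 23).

5

23 = 1·14 + 9
14 = 1·9 + 5
9 = 1·5 + 4
5 = 1·4 + 1
4 = 4·1 + 0
Back-substituting gives 14·5 ≡ 1 (mod 23).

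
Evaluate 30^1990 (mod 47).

8

Successive squares of 30 mod 47: 30^1≡30, 30^2≡7, 30^4≡2, 30^8≡4, 30^16≡16, 30^32≡21, 30^64≡18, 30^128≡42, 30^256≡25, 30^512≡14, 30^1024≡8.
Since 1990 = 2 + 4 + 64 + 128 + 256 + 512 + 1024 in binary, 30^1990 ≡ 7·2·18·42·25·14·8 ≡ 8 (mod 47).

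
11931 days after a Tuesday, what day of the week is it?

Friday

11931 mod 7 = 3 (since 1704·7 = 11928).
Tuesday + 3 days → Friday.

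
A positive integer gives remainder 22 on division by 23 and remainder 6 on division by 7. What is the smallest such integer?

160

x ≡ 6 (mod 7) gives x ∈ {6, 13, 20, 27, 34, 41, 48, 55, …}.
The first of these with x mod 23 = 22 is 160.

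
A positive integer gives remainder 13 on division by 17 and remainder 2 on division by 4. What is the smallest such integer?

30

Since 4·13 ≡ 1 (mod 17), take x = 2 + 4·((13−2)·13 mod 17) = 2 + 4·7 = 30.
Check: 30 mod 17 = 13, 30 mod 4 = 2.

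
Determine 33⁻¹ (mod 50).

47

50 = 1·33 + 17
33 = 1·17 + 16
17 = 1·16 + 1
16 = 16·1 + 0
Back-substituting gives 33·47 ≡ 1 (mod 50).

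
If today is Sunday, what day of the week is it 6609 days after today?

6609 = 944·7 + 1, so 6609 mod 7 = 1.
Sunday + 1 day → Monday.

Monday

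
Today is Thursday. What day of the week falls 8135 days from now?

8135 − 1162·7 = 1, so 8135 ≡ 1 (mod 7).
Thursday + 1 day → Friday.

Friday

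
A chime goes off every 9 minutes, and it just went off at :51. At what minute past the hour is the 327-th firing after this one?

327·9 = 2943.
Dividing 2943 by 60 gives quotient 49 and remainder 3.
(51 + 3) mod 60 = 54.

54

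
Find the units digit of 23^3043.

Last digits of 3^n: 3, 9, 7, 1 (period 4).
3043 leaves remainder 3 on division by 4, so 23^3043 ends in 7.

7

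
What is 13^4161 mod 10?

3

Powers of 3 mod 10 repeat with period 4: 3, 9, 7, 1.
4161 mod 4 = 1, so the last digit matches 3^1 = 3.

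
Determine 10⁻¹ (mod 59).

10·6 = 60 = 1·59 + 1, so 10⁻¹ ≡ 6 (mod 59).

6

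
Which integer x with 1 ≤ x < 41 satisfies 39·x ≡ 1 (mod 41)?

39·20 = 780 = 19·41 + 1, so 39⁻¹ ≡ 20 (mod 41).

20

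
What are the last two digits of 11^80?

01

Square-and-reduce mod 100: 11^1≡11, 11^2≡21, 11^4≡41, 11^8≡81, 11^16≡61, 11^32≡21, 11^64≡41.
80 = 16 + 64, so 11^80 ≡ 61·41 ≡ 1 (mod 100).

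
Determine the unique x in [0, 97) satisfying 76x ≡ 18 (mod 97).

13

The inverse of 76 mod 97 is 60 (since 76·60 = 4560 ≡ 1).
Multiplying both sides by 60: x ≡ 60·18 = 1080 ≡ 13 (mod 97).
Check: 76·13 = 988 = 10·97 + 18.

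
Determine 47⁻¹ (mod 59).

59 = 1·47 + 12
47 = 3·12 + 11
12 = 1·11 + 1
11 = 11·1 + 0
Back-substituting gives 47·54 ≡ 1 (mod 59).

54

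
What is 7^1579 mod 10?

Last digits of 7^n: 7, 9, 3, 1 (period 4).
1579 leaves remainder 3 on division by 4, so 7^1579 ends in 3.

3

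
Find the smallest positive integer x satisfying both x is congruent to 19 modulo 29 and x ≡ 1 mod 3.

x ≡ 1 (mod 3) gives x ∈ {1, 4, 7, 10, 13, 16, 19}.
The first of these with x mod 29 = 19 is 19.

19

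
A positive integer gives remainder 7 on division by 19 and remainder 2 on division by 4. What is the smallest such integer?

x ≡ 2 (mod 4) gives x ∈ {2, 6, 10, 14, 18, 22, 26}.
The first of these with x mod 19 = 7 is 26.

26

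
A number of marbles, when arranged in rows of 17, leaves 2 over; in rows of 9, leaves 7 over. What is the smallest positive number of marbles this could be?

x ≡ 7 (mod 9) gives x ∈ {7, 16, 25, 34, 43, 52, 61, 70}.
The first of these with x mod 17 = 2 is 70.

70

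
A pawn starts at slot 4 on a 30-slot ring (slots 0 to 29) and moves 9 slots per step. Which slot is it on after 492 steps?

22

492·9 = 4428.
4428 = 147·30 + 18, so 4428 mod 30 = 18.
(4 + 18) mod 30 = 22.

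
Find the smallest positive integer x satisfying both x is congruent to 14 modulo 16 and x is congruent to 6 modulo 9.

x ≡ 6 (mod 9) gives x ∈ {6, 15, 24, 33, 42, 51, 60, 69, …}.
The first of these with x mod 16 = 14 is 78.

78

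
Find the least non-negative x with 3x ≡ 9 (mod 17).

3

The inverse of 3 mod 17 is 6 (since 3·6 = 18 ≡ 1).
Multiplying both sides by 6: x ≡ 6·9 = 54 ≡ 3 (mod 17).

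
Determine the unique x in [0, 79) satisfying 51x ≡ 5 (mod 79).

The inverse of 51 mod 79 is 31 (since 51·31 = 1581 ≡ 1).
So x ≡ 31·5 = 155 ≡ 76 (mod 79).

76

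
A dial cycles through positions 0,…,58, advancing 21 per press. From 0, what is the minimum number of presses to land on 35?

41

21⁻¹ ≡ 45 (mod 59) because 21·45 = 945 = 16·59 + 1.
Multiplying both sides by 45: x ≡ 45·35 = 1575 ≡ 41 (mod 59).
Check: 21·41 = 861 = 14·59 + 35.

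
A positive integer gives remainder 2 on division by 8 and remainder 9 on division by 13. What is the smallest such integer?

74

x ≡ 2 (mod 8) gives x ∈ {2, 10, 18, 26, 34, 42, 50, 58, …}.
The first of these with x mod 13 = 9 is 74.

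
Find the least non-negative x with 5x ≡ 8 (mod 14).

10

5⁻¹ ≡ 3 (mod 14) because 5·3 = 15 = 1·14 + 1.
Multiplying both sides by 3: x ≡ 3·8 = 24 ≡ 10 (mod 14).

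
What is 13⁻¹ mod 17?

13·4 = 52 = 3·17 + 1, so 13⁻¹ ≡ 4 (mod 17).

4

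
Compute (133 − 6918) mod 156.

79

6918 mod 156 = 54 (since 44·156 = 6864).
(133 − 54) mod 156 = 79.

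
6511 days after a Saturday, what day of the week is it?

6511 − 930·7 = 1, so 6511 ≡ 1 (mod 7).
Saturday + 1 day → Sunday.

Sunday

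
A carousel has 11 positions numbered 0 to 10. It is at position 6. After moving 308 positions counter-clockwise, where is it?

308 − 28·11 = 0, so 308 ≡ 0 (mod 11).
(6 − 0) mod 11 = 6.

6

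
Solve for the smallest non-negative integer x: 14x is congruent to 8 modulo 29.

13

The inverse of 14 mod 29 is 27 (since 14·27 = 378 ≡ 1).
Multiplying both sides by 27: x ≡ 27·8 = 216 ≡ 13 (mod 29).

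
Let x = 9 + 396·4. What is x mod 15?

396·4 = 1584.
1584 − 105·15 = 9, so 1584 ≡ 9 (mod 15).
(9 + 9) mod 15 = 3.

3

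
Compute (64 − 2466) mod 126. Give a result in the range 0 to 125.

118

2466 mod 126 = 72 (since 19·126 = 2394).
(64 − 72) mod 126 = 118.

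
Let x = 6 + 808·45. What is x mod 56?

808·45 = 36360.
36360 mod 56 = 16 (since 649·56 = 36344).
(6 + 16) mod 56 = 22.

22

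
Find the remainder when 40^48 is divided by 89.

Successive squares of 40 mod 89: 40^1≡40, 40^2≡87, 40^4≡4, 40^8≡16, 40^16≡78, 40^32≡32.
Since 48 = 16 + 32 in binary, 40^48 ≡ 78·32 ≡ 4 (mod 89).

4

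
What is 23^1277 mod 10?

Powers of 3 mod 10 repeat with period 4: 3, 9, 7, 1.
1277 mod 4 = 1, so the last digit matches 3^1 = 3.

3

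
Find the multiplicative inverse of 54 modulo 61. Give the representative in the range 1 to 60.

54·26 = 1404 = 23·61 + 1, so 54⁻¹ ≡ 26 (mod 61).

26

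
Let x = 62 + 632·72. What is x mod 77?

59

632·72 = 45504.
45504 mod 77 = 74 (since 590·77 = 45430).
(62 + 74) mod 77 = 59.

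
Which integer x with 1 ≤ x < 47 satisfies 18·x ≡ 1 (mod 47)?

18·34 = 612 = 13·47 + 1, so 18⁻¹ ≡ 34 (mod 47).

34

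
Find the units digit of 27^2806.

9

Last digits of 7^n: 7, 9, 3, 1 (period 4).
2806 mod 4 = 2, so the last digit matches 7^2 = 9.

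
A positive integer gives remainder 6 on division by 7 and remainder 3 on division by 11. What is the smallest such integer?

69

Since 11·2 ≡ 1 (mod 7), take x = 3 + 11·((6−3)·2 mod 7) = 3 + 11·6 = 69.
Check: 69 mod 7 = 6, 69 mod 11 = 3.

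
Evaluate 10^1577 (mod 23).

5

By repeated squaring mod 23: 10^1≡10, 10^2≡8, 10^4≡18, 10^8≡2, 10^16≡4, 10^32≡16, 10^64≡3, 10^128≡9, 10^256≡12, 10^512≡6, 10^1024≡13.
Since 1577 = 1 + 8 + 32 + 512 + 1024 in binary, 10^1577 ≡ 10·2·16·6·13 ≡ 5 (mod 23).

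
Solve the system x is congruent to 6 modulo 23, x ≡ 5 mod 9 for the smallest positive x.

167

x ≡ 5 (mod 9) gives x ∈ {5, 14, 23, 32, 41, 50, 59, 68, …}.
The first of these with x mod 23 = 6 is 167.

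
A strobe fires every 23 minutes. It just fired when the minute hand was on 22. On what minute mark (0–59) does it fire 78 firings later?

16

78·23 = 1794.
Dividing 1794 by 60 gives quotient 29 and remainder 54.
(22 + 54) mod 60 = 16.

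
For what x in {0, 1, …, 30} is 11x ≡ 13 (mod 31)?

4

The inverse of 11 mod 31 is 17 (since 11·17 = 187 ≡ 1).
So x ≡ 17·13 = 221 ≡ 4 (mod 31).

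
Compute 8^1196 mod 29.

By repeated squaring mod 29: 8^1≡8, 8^2≡6, 8^4≡7, 8^8≡20, 8^16≡23, 8^32≡7, 8^64≡20, 8^128≡23, 8^256≡7, 8^512≡20, 8^1024≡23.
1196 = 4 + 8 + 32 + 128 + 1024, so 8^1196 ≡ 7·20·7·23·23 ≡ 16 (mod 29).

16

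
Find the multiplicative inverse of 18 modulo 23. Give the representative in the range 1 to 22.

9

23 = 1·18 + 5
18 = 3·5 + 3
5 = 1·3 + 2
3 = 1·2 + 1
2 = 2·1 + 0
Back-substituting gives 18·9 ≡ 1 (mod 23).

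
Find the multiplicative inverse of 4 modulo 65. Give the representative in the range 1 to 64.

65 = 16·4 + 1
4 = 4·1 + 0
Back-substituting gives 4·49 ≡ 1 (mod 65).

49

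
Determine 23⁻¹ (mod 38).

5

38 = 1·23 + 15
23 = 1·15 + 8
15 = 1·8 + 7
8 = 1·7 + 1
7 = 7·1 + 0
Back-substituting gives 23·5 ≡ 1 (mod 38).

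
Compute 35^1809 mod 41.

By repeated squaring mod 41: 35^1≡35, 35^2≡36, 35^4≡25, 35^8≡10, 35^16≡18, 35^32≡37, 35^64≡16, 35^128≡10, 35^256≡18, 35^512≡37, 35^1024≡16.
1809 = 1 + 16 + 256 + 512 + 1024, so 35^1809 ≡ 35·18·18·37·16 ≡ 22 (mod 41).

22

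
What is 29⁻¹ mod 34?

27

34 = 1·29 + 5
29 = 5·5 + 4
5 = 1·4 + 1
4 = 4·1 + 0
Back-substituting gives 29·27 ≡ 1 (mod 34).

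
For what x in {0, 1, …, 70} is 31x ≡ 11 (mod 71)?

37

The inverse of 31 mod 71 is 55 (since 31·55 = 1705 ≡ 1).
So x ≡ 55·11 = 605 ≡ 37 (mod 71).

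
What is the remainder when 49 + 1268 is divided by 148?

133

Dividing 1268 by 148 gives quotient 8 and remainder 84.
(49 + 84) mod 148 = 133.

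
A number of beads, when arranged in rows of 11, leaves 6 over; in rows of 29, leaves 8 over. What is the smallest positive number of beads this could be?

182

x ≡ 6 (mod 11) gives x ∈ {6, 17, 28, 39, 50, 61, 72, 83, …}.
The first of these with x mod 29 = 8 is 182.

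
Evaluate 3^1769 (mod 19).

15

By repeated squaring mod 19: 3^1≡3, 3^2≡9, 3^4≡5, 3^8≡6, 3^16≡17, 3^32≡4, 3^64≡16, 3^128≡9, 3^256≡5, 3^512≡6, 3^1024≡17.
Since 1769 = 1 + 8 + 32 + 64 + 128 + 512 + 1024 in binary, 3^1769 ≡ 3·6·4·16·9·6·17 ≡ 15 (mod 19).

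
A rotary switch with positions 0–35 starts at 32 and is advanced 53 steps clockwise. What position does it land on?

13

53 − 1·36 = 17, so 53 ≡ 17 (mod 36).
(32 + 17) mod 36 = 13.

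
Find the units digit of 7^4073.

Powers of 7 mod 10 repeat with period 4: 7, 9, 3, 1.
4073 leaves remainder 1 on division by 4, so 7^4073 ends in 7.

7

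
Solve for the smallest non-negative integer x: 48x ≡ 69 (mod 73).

6

48⁻¹ ≡ 35 (mod 73) because 48·35 = 1680 = 23·73 + 1.
Multiplying both sides by 35: x ≡ 35·69 = 2415 ≡ 6 (mod 73).
Check: 48·6 = 288 = 3·73 + 69.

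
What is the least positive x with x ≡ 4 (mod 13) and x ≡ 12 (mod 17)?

x ≡ 4 (mod 13) gives x ∈ {4, 17, 30, 43, 56, 69, 82, 95, …}.
The first of these with x mod 17 = 12 is 199.

199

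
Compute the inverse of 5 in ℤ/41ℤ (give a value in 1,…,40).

33

5·33 = 165 = 4·41 + 1, so 5⁻¹ ≡ 33 (mod 41).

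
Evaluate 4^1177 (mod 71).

Successive squares of 4 mod 71: 4^1≡4, 4^2≡16, 4^4≡43, 4^8≡3, 4^16≡9, 4^32≡10, 4^64≡29, 4^128≡60, 4^256≡50, 4^512≡15, 4^1024≡12.
Since 1177 = 1 + 8 + 16 + 128 + 1024 in binary, 4^1177 ≡ 4·3·9·60·12 ≡ 15 (mod 71).

15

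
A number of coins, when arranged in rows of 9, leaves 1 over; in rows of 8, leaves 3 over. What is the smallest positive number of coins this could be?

19

Since 8·8 ≡ 1 (mod 9), take x = 3 + 8·((1−3)·8 mod 9) = 3 + 8·2 = 19.
Check: 19 mod 9 = 1, 19 mod 8 = 3.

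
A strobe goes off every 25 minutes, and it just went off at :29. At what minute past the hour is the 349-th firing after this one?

54

349·25 = 8725.
8725 − 145·60 = 25, so 8725 ≡ 25 (mod 60).
(29 + 25) mod 60 = 54.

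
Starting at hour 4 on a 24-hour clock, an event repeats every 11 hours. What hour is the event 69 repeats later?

19

69·11 = 759.
759 − 31·24 = 15, so 759 ≡ 15 (mod 24).
(4 + 15) mod 24 = 19.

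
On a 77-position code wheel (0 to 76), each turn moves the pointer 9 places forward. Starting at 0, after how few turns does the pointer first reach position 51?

57

The inverse of 9 mod 77 is 60 (since 9·60 = 540 ≡ 1).
So x ≡ 60·51 = 3060 ≡ 57 (mod 77).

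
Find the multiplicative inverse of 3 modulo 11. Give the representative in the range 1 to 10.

3·4 = 12 = 1·11 + 1, so 3⁻¹ ≡ 4 (mod 11).

4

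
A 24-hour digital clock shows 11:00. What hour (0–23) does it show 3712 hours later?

3

3712 mod 24 = 16 (since 154·24 = 3696).
(11 + 16) mod 24 = 3.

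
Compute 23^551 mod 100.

By repeated squaring mod 100: 23^1≡23, 23^2≡29, 23^4≡41, 23^8≡81, 23^16≡61, 23^32≡21, 23^64≡41, 23^128≡81, 23^256≡61, 23^512≡21.
Since 551 = 1 + 2 + 4 + 32 + 512 in binary, 23^551 ≡ 23·29·41·21·21 ≡ 27 (mod 100).

27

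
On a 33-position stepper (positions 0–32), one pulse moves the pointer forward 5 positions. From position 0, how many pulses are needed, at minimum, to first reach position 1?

33 = 6·5 + 3
5 = 1·3 + 2
3 = 1·2 + 1
2 = 2·1 + 0
Back-substituting gives 5·20 ≡ 1 (mod 33).

20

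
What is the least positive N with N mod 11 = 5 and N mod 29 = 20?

x ≡ 5 (mod 11) gives x ∈ {5, 16, 27, 38, 49}.
The first of these with x mod 29 = 20 is 49.

49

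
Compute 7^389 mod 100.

Square-and-reduce mod 100: 7^1≡7, 7^2≡49, 7^4≡1, 7^8≡1, 7^16≡1, 7^32≡1, 7^64≡1, 7^128≡1, 7^256≡1.
Since 389 = 1 + 4 + 128 + 256 in binary, 7^389 ≡ 7·1·1·1 ≡ 7 (mod 100).

7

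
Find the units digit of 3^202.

The units digit of 3^n cycles with period 4: 3, 9, 7, 1, …
202 mod 4 = 2, so the last digit matches 3^2 = 9.

9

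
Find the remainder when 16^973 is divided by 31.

By repeated squaring mod 31: 16^1≡16, 16^2≡8, 16^4≡2, 16^8≡4, 16^16≡16, 16^32≡8, 16^64≡2, 16^128≡4, 16^256≡16, 16^512≡8.
973 = 1 + 4 + 8 + 64 + 128 + 256 + 512, so 16^973 ≡ 16·2·4·2·4·16·8 ≡ 4 (mod 31).

4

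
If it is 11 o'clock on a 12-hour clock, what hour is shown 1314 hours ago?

1314 − 109·12 = 6, so 1314 ≡ 6 (mod 12).
11 − 6 → 5 on a 12-hour dial.

5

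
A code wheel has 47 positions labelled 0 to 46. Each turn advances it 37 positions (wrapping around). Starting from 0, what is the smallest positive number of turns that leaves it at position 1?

14

47 = 1·37 + 10
37 = 3·10 + 7
10 = 1·7 + 3
7 = 2·3 + 1
3 = 3·1 + 0
Back-substituting gives 37·14 ≡ 1 (mod 47).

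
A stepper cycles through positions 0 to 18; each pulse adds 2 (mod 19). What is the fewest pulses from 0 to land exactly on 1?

10

19 = 9·2 + 1
2 = 2·1 + 0
Back-substituting gives 2·10 ≡ 1 (mod 19).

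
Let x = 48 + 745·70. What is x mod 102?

76

745·70 = 52150.
52150 = 511·102 + 28, so 52150 mod 102 = 28.
(48 + 28) mod 102 = 76.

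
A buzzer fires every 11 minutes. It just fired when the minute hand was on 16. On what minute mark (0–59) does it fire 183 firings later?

49

183·11 = 2013.
Dividing 2013 by 60 gives quotient 33 and remainder 33.
(16 + 33) mod 60 = 49.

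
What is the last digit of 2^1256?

The units digit of 2^n cycles with period 4: 2, 4, 8, 6, …
1256 leaves remainder 0 on division by 4, so 2^1256 ends in 6.

6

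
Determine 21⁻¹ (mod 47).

47 = 2·21 + 5
21 = 4·5 + 1
5 = 5·1 + 0
Back-substituting gives 21·9 ≡ 1 (mod 47).

9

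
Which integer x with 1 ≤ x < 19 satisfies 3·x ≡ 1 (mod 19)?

13

3·13 = 39 = 2·19 + 1, so 3⁻¹ ≡ 13 (mod 19).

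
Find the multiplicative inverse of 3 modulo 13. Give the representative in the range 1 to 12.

13 = 4·3 + 1
3 = 3·1 + 0
Back-substituting gives 3·9 ≡ 1 (mod 13).

9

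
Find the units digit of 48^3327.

Powers of 8 mod 10 repeat with period 4: 8, 4, 2, 6.
3327 leaves remainder 3 on division by 4, so 48^3327 ends in 2.

2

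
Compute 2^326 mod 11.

9

Square-and-reduce mod 11: 2^1≡2, 2^2≡4, 2^4≡5, 2^8≡3, 2^16≡9, 2^32≡4, 2^64≡5, 2^128≡3, 2^256≡9.
326 = 2 + 4 + 64 + 256, so 2^326 ≡ 4·5·5·9 ≡ 9 (mod 11).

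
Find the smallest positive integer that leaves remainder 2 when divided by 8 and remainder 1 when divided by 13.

66

Since 13·5 ≡ 1 (mod 8), take x = 1 + 13·((2−1)·5 mod 8) = 1 + 13·5 = 66.
Check: 66 mod 8 = 2, 66 mod 13 = 1.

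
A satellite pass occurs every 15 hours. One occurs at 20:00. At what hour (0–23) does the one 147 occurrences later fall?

17

147·15 = 2205.
2205 mod 24 = 21 (since 91·24 = 2184).
(20 + 21) mod 24 = 17.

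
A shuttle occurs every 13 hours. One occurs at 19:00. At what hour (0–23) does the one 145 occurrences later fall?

8

145·13 = 1885.
1885 mod 24 = 13 (since 78·24 = 1872).
(19 + 13) mod 24 = 8.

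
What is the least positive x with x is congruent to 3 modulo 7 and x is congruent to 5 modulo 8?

45

x ≡ 3 (mod 7) gives x ∈ {3, 10, 17, 24, 31, 38, 45}.
The first of these with x mod 8 = 5 is 45.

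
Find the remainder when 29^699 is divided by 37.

6

Square-and-reduce mod 37: 29^1≡29, 29^2≡27, 29^4≡26, 29^8≡10, 29^16≡26, 29^32≡10, 29^64≡26, 29^128≡10, 29^256≡26, 29^512≡10.
Since 699 = 1 + 2 + 8 + 16 + 32 + 128 + 512 in binary, 29^699 ≡ 29·27·10·26·10·10·10 ≡ 6 (mod 37).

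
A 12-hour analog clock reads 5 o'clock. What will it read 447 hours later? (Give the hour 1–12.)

Dividing 447 by 12 gives quotient 37 and remainder 3.
5 + 3 → 8 on a 12-hour dial.

8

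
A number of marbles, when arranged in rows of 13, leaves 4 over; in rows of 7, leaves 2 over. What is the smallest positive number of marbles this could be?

x ≡ 2 (mod 7) gives x ∈ {2, 9, 16, 23, 30}.
The first of these with x mod 13 = 4 is 30.

30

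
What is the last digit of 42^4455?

The units digit of 42^n cycles with period 4: 2, 4, 8, 6, …
4455 leaves remainder 3 on division by 4, so 42^4455 ends in 8.

8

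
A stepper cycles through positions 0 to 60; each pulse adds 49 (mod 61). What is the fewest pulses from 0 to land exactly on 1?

5

61 = 1·49 + 12
49 = 4·12 + 1
12 = 12·1 + 0
Back-substituting gives 49·5 ≡ 1 (mod 61).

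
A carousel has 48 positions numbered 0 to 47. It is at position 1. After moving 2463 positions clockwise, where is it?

2463 − 51·48 = 15, so 2463 ≡ 15 (mod 48).
(1 + 15) mod 48 = 16.

16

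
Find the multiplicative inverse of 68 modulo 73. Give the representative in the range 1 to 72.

68·29 = 1972 = 27·73 + 1, so 68⁻¹ ≡ 29 (mod 73).

29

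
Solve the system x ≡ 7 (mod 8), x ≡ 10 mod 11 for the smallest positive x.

Since 11·3 ≡ 1 (mod 8), take x = 10 + 11·((7−10)·3 mod 8) = 10 + 11·7 = 87.
Check: 87 mod 8 = 7, 87 mod 11 = 10.

87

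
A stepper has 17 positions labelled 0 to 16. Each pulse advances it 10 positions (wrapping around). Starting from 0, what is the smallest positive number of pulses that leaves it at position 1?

17 = 1·10 + 7
10 = 1·7 + 3
7 = 2·3 + 1
3 = 3·1 + 0
Back-substituting gives 10·12 ≡ 1 (mod 17).

12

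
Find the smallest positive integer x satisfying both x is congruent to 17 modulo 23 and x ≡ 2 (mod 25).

477

Since 25·12 ≡ 1 (mod 23), take x = 2 + 25·((17−2)·12 mod 23) = 2 + 25·19 = 477.
Check: 477 mod 23 = 17, 477 mod 25 = 2.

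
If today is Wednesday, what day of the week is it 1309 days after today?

1309 = 187·7 + 0, so 1309 mod 7 = 0.
Wednesday + 0 days → Wednesday.

Wednesday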